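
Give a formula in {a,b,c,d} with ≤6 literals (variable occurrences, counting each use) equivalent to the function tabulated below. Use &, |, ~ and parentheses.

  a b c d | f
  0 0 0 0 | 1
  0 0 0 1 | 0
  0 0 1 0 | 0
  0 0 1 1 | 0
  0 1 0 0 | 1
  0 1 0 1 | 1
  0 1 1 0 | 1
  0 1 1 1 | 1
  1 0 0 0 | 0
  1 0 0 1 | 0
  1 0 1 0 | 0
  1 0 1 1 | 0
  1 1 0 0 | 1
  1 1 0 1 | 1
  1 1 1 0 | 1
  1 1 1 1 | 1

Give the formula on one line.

  ~c = 1100110011001100
  ~a = 1111111100000000
  (~c & ~a) = 1100110000000000
  (b | (~c & ~a)) = 1100111100001111
  ~d = 1010101010101010
  ((b | (~c & ~a)) & ~d) = 1000101000001010
  (((b | (~c & ~a)) & ~d) | b) = 1000111100001111

(((b | (~c & ~a)) & ~d) | b)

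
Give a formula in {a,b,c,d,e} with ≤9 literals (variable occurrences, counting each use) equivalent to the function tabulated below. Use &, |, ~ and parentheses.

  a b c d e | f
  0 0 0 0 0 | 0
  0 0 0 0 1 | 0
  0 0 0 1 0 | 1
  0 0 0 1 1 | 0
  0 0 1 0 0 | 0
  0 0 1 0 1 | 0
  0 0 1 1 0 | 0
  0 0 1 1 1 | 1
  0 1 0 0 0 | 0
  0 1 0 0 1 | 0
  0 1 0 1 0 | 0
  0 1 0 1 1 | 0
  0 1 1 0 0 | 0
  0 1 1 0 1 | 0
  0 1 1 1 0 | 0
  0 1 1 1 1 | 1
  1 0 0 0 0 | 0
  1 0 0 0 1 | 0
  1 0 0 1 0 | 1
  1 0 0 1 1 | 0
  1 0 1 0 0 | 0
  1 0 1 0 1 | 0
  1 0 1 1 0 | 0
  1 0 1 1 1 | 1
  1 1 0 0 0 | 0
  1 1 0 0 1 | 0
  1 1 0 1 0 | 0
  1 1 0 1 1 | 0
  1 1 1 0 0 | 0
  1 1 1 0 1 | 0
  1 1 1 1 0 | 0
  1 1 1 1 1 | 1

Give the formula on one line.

((c | ~e) & ((e | (~c & ~b)) & d))

  ~e = 10101010101010101010101010101010
  (c | ~e) = 10101111101011111010111110101111
  ~c = 11110000111100001111000011110000
  ~b = 11111111000000001111111100000000
  (~c & ~b) = 11110000000000001111000000000000
  (e | (~c & ~b)) = 11110101010101011111010101010101
  ((e | (~c & ~b)) & d) = 00110001000100010011000100010001
  ((c | ~e) & ((e | (~c & ~b)) & d)) = 00100001000000010010000100000001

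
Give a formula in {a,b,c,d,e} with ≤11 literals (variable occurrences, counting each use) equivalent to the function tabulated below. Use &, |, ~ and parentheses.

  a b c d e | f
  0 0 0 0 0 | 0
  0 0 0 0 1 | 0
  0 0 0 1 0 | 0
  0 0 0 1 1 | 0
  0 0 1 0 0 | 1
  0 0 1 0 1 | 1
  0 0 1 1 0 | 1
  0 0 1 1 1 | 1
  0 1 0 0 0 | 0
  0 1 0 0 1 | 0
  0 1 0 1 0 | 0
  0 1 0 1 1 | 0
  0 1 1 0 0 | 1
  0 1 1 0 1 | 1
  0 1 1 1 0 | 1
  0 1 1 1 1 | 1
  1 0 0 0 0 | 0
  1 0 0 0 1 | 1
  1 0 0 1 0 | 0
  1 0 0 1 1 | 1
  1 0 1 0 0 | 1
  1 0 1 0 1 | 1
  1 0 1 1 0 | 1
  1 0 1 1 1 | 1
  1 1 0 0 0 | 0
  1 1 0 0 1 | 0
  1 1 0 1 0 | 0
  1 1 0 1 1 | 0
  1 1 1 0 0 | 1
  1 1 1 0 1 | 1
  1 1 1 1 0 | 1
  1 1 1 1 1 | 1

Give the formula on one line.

((~b & (a & (e | ((c & d) | ((~c | ~e) & e))))) | c)

  ~b = 11111111000000001111111100000000
  (c & d) = 00000011000000110000001100000011
  ~c = 11110000111100001111000011110000
  ~e = 10101010101010101010101010101010
  (~c | ~e) = 11111010111110101111101011111010
  ((~c | ~e) & e) = 01010000010100000101000001010000
  ((c & d) | ((~c | ~e) & e)) = 01010011010100110101001101010011
  (e | ((c & d) | ((~c | ~e) & e))) = 01010111010101110101011101010111
  (a & (e | ((c & d) | ((~c | ~e) & e)))) = 00000000000000000101011101010111
  (~b & (a & (e | ((c & d) | ((~c | ~e) & e))))) = 00000000000000000101011100000000
  ((~b & (a & (e | ((c & d) | ((~c | ~e) & e))))) | c) = 00001111000011110101111100001111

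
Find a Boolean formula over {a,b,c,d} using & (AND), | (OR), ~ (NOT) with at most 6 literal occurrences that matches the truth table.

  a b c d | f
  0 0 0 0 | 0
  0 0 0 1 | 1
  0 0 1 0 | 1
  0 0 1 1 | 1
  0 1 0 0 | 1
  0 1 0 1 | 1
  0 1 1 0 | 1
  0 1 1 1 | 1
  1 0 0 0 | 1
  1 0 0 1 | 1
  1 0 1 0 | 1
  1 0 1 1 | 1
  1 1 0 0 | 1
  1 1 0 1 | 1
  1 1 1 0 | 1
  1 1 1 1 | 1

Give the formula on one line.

((b | d) | (a | c))

  (b | d) = 0101111101011111
  (a | c) = 0011001111111111
  ((b | d) | (a | c)) = 0111111111111111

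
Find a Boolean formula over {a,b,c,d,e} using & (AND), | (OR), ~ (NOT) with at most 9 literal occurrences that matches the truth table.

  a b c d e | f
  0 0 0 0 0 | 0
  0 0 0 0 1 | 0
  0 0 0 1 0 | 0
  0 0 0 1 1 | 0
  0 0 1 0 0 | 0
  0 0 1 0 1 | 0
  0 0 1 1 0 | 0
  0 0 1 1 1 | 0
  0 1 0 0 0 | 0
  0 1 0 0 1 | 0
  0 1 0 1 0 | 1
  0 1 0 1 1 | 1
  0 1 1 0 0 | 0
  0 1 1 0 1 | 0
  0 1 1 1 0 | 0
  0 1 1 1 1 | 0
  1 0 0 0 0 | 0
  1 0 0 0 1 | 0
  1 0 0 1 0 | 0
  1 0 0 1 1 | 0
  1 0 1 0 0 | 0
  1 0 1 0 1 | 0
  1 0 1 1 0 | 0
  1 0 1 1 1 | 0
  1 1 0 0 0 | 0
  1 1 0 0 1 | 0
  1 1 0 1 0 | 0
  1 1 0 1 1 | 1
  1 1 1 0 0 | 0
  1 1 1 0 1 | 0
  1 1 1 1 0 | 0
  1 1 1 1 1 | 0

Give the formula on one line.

((((e | ~a) & d) | c) & (~c & b))

  ~a = 11111111111111110000000000000000
  (e | ~a) = 11111111111111110101010101010101
  ((e | ~a) & d) = 00110011001100110001000100010001
  (((e | ~a) & d) | c) = 00111111001111110001111100011111
  ~c = 11110000111100001111000011110000
  (~c & b) = 00000000111100000000000011110000
  ((((e | ~a) & d) | c) & (~c & b)) = 00000000001100000000000000010000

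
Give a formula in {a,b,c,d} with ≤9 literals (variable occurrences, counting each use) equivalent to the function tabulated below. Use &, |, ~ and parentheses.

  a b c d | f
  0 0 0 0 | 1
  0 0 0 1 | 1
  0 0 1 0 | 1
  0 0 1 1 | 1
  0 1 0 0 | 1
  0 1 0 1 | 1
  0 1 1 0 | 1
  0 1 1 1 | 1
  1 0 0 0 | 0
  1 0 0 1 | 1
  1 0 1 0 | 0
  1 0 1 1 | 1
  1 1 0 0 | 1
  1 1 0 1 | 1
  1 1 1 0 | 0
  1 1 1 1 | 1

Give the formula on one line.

  (a | b) = 0000111111111111
  ((a | b) & d) = 0000010101010101
  ~a = 1111111100000000
  ~c = 1100110011001100
  (~a | ~c) = 1111111111001100
  (~a | b) = 1111111100001111
  (c | (~a | b)) = 1111111100111111
  ((~a | ~c) & (c | (~a | b))) = 1111111100001100
  (((a | b) & d) | ((~a | ~c) & (c | (~a | b)))) = 1111111101011101

(((a | b) & d) | ((~a | ~c) & (c | (~a | b))))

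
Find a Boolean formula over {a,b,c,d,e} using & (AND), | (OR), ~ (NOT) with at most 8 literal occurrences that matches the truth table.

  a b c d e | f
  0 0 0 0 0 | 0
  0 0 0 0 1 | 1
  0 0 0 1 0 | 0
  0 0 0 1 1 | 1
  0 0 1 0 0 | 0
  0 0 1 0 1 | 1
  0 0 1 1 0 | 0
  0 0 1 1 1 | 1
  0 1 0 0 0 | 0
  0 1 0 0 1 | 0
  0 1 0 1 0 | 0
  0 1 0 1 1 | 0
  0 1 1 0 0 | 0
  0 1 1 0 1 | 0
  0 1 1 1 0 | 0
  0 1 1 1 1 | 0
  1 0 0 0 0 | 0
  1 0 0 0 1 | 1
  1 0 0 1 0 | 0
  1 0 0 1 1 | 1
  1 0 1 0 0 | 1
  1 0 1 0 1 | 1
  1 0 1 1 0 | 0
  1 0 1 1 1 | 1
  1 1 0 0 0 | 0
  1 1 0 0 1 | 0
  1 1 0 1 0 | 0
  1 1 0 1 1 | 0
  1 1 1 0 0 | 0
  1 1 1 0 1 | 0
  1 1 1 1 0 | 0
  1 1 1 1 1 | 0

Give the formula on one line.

((((c & ~d) & a) | e) & ~b)

  ~d = 11001100110011001100110011001100
  (c & ~d) = 00001100000011000000110000001100
  ((c & ~d) & a) = 00000000000000000000110000001100
  (((c & ~d) & a) | e) = 01010101010101010101110101011101
  ~b = 11111111000000001111111100000000
  ((((c & ~d) & a) | e) & ~b) = 01010101000000000101110100000000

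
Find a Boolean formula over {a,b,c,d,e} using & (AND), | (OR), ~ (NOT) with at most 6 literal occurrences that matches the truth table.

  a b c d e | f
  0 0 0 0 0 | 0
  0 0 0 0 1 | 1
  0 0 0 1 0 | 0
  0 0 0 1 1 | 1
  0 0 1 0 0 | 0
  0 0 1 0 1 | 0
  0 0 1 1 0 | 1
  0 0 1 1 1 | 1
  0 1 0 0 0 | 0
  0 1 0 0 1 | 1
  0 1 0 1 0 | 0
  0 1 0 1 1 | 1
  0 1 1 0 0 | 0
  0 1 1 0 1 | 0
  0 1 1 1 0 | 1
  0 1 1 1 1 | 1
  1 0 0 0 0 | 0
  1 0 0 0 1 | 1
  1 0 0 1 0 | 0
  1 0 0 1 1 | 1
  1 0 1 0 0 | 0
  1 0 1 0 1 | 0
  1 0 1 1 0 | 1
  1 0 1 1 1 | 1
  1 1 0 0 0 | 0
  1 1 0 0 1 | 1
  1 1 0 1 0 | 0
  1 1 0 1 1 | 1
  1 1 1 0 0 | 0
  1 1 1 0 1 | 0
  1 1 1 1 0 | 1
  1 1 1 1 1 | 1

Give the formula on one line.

  (c & d) = 00000011000000110000001100000011
  ~c = 11110000111100001111000011110000
  (e & ~c) = 01010000010100000101000001010000
  ((c & d) | (e & ~c)) = 01010011010100110101001101010011

((c & d) | (e & ~c))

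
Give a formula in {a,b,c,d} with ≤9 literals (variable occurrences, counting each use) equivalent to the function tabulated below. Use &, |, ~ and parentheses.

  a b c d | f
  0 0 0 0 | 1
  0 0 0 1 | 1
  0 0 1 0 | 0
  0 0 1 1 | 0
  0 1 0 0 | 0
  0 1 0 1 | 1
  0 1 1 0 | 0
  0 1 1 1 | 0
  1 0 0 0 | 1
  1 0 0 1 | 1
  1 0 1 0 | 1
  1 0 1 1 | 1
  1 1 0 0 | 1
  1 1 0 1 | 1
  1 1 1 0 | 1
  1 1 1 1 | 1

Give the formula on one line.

((((~b | (c | d)) & ~c) | (c & a)) | a)

  ~b = 1111000011110000
  (c | d) = 0111011101110111
  (~b | (c | d)) = 1111011111110111
  ~c = 1100110011001100
  ((~b | (c | d)) & ~c) = 1100010011000100
  (c & a) = 0000000000110011
  (((~b | (c | d)) & ~c) | (c & a)) = 1100010011110111
  ((((~b | (c | d)) & ~c) | (c & a)) | a) = 1100010011111111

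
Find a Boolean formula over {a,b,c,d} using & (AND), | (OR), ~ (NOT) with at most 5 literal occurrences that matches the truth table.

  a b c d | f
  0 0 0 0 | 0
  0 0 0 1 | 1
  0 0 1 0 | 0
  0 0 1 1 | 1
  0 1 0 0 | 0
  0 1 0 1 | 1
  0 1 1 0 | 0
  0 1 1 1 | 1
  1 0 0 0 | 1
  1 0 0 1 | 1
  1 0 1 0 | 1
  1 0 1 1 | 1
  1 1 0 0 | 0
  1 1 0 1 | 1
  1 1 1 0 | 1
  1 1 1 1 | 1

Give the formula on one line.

  ~b = 1111000011110000
  (~b & a) = 0000000011110000
  ((~b & a) | c) = 0011001111110011
  (((~b & a) | c) & a) = 0000000011110011
  (d | (((~b & a) | c) & a)) = 0101010111110111

(d | (((~b & a) | c) & a))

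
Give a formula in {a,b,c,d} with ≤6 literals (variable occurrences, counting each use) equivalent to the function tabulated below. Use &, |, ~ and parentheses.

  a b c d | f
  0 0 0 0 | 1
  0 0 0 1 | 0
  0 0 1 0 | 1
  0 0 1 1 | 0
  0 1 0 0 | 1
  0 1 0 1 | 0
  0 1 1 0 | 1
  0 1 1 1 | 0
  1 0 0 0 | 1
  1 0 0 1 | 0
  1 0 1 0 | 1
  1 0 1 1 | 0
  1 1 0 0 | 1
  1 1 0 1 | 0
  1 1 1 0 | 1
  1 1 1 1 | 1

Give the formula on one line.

  (d & a) = 0000000001010101
  (b & (d & a)) = 0000000000000101
  (c & (b & (d & a))) = 0000000000000001
  ~d = 1010101010101010
  ((c & (b & (d & a))) | ~d) = 1010101010101011

((c & (b & (d & a))) | ~d)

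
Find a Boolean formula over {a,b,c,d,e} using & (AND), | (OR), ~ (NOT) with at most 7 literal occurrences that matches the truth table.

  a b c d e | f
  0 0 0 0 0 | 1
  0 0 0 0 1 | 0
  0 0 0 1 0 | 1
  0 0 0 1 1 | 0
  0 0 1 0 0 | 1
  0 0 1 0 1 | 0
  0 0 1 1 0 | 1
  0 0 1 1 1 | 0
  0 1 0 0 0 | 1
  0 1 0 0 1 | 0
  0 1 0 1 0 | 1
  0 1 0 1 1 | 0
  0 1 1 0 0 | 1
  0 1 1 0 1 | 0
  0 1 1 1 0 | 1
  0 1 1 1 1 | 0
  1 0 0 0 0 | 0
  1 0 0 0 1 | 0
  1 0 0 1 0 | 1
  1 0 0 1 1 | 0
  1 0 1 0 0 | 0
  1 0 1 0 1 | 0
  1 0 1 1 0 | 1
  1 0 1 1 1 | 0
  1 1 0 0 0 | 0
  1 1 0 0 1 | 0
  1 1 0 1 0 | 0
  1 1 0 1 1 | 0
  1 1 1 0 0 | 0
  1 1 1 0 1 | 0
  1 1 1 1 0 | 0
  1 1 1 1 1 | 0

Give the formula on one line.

  ~b = 11111111000000001111111100000000
  ~a = 11111111111111110000000000000000
  (b & ~a) = 00000000111111110000000000000000
  (~b | (b & ~a)) = 11111111111111111111111100000000
  ~e = 10101010101010101010101010101010
  ((~b | (b & ~a)) & ~e) = 10101010101010101010101000000000
  (d | ~a) = 11111111111111110011001100110011
  (((~b | (b & ~a)) & ~e) & (d | ~a)) = 10101010101010100010001000000000

(((~b | (b & ~a)) & ~e) & (d | ~a))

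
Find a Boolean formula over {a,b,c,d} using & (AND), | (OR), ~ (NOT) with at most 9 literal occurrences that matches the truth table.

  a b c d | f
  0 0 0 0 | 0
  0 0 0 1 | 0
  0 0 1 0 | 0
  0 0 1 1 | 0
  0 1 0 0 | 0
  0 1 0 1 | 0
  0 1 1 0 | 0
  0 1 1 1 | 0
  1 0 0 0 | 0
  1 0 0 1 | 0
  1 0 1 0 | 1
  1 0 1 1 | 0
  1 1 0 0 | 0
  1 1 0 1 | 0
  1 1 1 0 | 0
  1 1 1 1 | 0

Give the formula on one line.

  ~b = 1111000011110000
  (c & ~b) = 0011000000110000
  ~a = 1111111100000000
  (~a & b) = 0000111100000000
  ~c = 1100110011001100
  ((~a & b) & ~c) = 0000110000000000
  (((~a & b) & ~c) | c) = 0011111100110011
  ((((~a & b) & ~c) | c) | d) = 0111111101110111
  ~d = 1010101010101010
  (~d & a) = 0000000010101010
  (((((~a & b) & ~c) | c) | d) & (~d & a)) = 0000000000100010
  ((c & ~b) & (((((~a & b) & ~c) | c) | d) & (~d & a))) = 0000000000100000

((c & ~b) & (((((~a & b) & ~c) | c) | d) & (~d & a)))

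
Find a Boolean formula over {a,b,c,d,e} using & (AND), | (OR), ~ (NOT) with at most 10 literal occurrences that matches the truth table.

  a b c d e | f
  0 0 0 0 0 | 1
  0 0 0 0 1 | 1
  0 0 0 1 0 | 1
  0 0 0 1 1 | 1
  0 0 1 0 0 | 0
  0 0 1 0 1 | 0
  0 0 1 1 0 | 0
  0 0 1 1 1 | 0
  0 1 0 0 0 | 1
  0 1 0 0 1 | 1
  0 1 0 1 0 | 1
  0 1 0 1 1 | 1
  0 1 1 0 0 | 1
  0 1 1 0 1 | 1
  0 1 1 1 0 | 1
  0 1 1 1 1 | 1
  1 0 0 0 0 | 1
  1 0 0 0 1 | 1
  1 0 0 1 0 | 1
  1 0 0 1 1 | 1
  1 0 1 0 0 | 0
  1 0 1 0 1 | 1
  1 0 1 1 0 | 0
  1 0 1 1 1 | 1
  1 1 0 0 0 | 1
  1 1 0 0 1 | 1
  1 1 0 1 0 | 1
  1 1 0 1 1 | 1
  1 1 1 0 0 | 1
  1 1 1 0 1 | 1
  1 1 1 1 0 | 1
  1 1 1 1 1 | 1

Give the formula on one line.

  ~c = 11110000111100001111000011110000
  (~c | b) = 11110000111111111111000011111111
  (~c | a) = 11110000111100001111111111111111
  ((~c | a) & c) = 00000000000000000000111100001111
  (e & ((~c | a) & c)) = 00000000000000000000010100000101
  ~b = 11111111000000001111111100000000
  ((e & ((~c | a) & c)) & ~b) = 00000000000000000000010100000000
  ((~c | b) | ((e & ((~c | a) & c)) & ~b)) = 11110000111111111111010111111111

((~c | b) | ((e & ((~c | a) & c)) & ~b))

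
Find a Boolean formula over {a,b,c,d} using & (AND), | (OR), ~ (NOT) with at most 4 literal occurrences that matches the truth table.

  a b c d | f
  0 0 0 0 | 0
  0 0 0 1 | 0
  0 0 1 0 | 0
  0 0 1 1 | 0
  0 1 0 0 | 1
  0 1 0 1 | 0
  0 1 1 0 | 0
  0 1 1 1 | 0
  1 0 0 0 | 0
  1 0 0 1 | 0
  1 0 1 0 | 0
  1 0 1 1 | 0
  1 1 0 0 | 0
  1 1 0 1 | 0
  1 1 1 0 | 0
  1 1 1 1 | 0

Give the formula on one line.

((~c & ~a) & (b & ~d))

  ~c = 1100110011001100
  ~a = 1111111100000000
  (~c & ~a) = 1100110000000000
  ~d = 1010101010101010
  (b & ~d) = 0000101000001010
  ((~c & ~a) & (b & ~d)) = 0000100000000000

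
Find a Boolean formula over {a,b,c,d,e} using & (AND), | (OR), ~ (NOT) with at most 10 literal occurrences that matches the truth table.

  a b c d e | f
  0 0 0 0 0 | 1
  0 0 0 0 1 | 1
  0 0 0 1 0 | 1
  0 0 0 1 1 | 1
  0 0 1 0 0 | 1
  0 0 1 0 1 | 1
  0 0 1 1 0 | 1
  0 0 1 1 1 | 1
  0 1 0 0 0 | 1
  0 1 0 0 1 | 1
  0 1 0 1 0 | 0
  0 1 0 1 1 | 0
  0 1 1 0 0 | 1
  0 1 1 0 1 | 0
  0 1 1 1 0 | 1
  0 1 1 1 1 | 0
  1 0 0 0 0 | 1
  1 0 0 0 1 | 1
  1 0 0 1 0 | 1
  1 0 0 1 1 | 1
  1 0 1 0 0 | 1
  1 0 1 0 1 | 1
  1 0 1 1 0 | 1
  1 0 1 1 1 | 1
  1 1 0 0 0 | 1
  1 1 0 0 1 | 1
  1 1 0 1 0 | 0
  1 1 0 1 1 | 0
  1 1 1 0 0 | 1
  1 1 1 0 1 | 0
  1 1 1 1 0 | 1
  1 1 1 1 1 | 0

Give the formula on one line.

(((((~b & e) & (c & d)) | (~c | ~e)) & (~d | c)) | ~b)

  ~b = 11111111000000001111111100000000
  (~b & e) = 01010101000000000101010100000000
  (c & d) = 00000011000000110000001100000011
  ((~b & e) & (c & d)) = 00000001000000000000000100000000
  ~c = 11110000111100001111000011110000
  ~e = 10101010101010101010101010101010
  (~c | ~e) = 11111010111110101111101011111010
  (((~b & e) & (c & d)) | (~c | ~e)) = 11111011111110101111101111111010
  ~d = 11001100110011001100110011001100
  (~d | c) = 11001111110011111100111111001111
  ((((~b & e) & (c & d)) | (~c | ~e)) & (~d | c)) = 11001011110010101100101111001010
  (((((~b & e) & (c & d)) | (~c | ~e)) & (~d | c)) | ~b) = 11111111110010101111111111001010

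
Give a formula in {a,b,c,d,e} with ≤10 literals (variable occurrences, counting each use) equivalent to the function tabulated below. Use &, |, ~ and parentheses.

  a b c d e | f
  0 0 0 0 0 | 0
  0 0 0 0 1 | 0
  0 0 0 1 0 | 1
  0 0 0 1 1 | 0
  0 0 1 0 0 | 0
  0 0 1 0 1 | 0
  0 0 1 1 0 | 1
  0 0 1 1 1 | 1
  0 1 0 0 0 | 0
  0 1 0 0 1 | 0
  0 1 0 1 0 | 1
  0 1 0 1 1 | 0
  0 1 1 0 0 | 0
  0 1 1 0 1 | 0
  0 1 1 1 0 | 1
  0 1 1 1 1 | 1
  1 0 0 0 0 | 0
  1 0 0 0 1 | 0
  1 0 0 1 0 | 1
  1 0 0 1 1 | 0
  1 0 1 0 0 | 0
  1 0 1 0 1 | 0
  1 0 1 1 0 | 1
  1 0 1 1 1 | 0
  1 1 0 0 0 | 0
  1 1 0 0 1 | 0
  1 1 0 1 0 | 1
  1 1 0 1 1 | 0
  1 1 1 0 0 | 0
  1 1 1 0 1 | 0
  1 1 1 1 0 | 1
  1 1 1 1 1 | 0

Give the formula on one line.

(((d & (~d | c)) | ~c) & ((d & ~e) | (~a & c)))

  ~d = 11001100110011001100110011001100
  (~d | c) = 11001111110011111100111111001111
  (d & (~d | c)) = 00000011000000110000001100000011
  ~c = 11110000111100001111000011110000
  ((d & (~d | c)) | ~c) = 11110011111100111111001111110011
  ~e = 10101010101010101010101010101010
  (d & ~e) = 00100010001000100010001000100010
  ~a = 11111111111111110000000000000000
  (~a & c) = 00001111000011110000000000000000
  ((d & ~e) | (~a & c)) = 00101111001011110010001000100010
  (((d & (~d | c)) | ~c) & ((d & ~e) | (~a & c))) = 00100011001000110010001000100010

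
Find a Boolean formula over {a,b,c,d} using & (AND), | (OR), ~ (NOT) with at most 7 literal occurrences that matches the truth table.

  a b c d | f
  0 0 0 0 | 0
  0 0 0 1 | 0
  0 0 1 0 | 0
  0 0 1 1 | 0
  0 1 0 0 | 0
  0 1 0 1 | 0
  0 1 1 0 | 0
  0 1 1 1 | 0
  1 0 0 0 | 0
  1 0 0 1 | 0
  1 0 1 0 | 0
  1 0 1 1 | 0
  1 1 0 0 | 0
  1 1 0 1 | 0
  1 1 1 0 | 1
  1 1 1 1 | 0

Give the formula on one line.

  ~d = 1010101010101010
  (d | a) = 0101010111111111
  ((d | a) & c) = 0001000100110011
  (~d & ((d | a) & c)) = 0000000000100010
  (b & c) = 0000001100000011
  ((~d & ((d | a) & c)) & (b & c)) = 0000000000000010

((~d & ((d | a) & c)) & (b & c))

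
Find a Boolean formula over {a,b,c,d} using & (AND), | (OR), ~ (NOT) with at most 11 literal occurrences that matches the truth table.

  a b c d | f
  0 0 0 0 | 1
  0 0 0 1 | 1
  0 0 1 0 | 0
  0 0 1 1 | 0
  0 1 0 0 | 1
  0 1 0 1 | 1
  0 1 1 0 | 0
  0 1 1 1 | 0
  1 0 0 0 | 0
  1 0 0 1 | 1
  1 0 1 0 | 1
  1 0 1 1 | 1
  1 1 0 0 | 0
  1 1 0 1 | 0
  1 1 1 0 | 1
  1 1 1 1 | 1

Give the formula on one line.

  ~c = 1100110011001100
  ~a = 1111111100000000
  ~b = 1111000011110000
  (~a | ~b) = 1111111111110000
  ((~a | ~b) & d) = 0101010101010000
  (~c & ((~a | ~b) & d)) = 0100010001000000
  (c & a) = 0000000000110011
  (a | ~c) = 1100110011111111
  (~a & (a | ~c)) = 1100110000000000
  ((c & a) | (~a & (a | ~c))) = 1100110000110011
  ((~c & ((~a | ~b) & d)) | ((c & a) | (~a & (a | ~c)))) = 1100110001110011

((~c & ((~a | ~b) & d)) | ((c & a) | (~a & (a | ~c))))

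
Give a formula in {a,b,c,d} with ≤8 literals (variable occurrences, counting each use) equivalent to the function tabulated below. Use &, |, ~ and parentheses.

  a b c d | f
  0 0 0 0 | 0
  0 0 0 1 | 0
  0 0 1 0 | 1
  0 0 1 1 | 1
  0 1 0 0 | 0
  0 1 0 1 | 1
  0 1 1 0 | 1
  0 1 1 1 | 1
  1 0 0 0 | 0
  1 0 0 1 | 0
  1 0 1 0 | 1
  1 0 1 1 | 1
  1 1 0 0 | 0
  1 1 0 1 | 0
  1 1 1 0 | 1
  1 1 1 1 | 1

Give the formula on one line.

  ~a = 1111111100000000
  (~a & c) = 0011001100000000
  (b | (~a & c)) = 0011111100001111
  (~a & d) = 0101010100000000
  ((~a & d) | a) = 0101010111111111
  (((~a & d) | a) & ~a) = 0101010100000000
  ((b | (~a & c)) & (((~a & d) | a) & ~a)) = 0001010100000000
  (c | ((b | (~a & c)) & (((~a & d) | a) & ~a))) = 0011011100110011

(c | ((b | (~a & c)) & (((~a & d) | a) & ~a)))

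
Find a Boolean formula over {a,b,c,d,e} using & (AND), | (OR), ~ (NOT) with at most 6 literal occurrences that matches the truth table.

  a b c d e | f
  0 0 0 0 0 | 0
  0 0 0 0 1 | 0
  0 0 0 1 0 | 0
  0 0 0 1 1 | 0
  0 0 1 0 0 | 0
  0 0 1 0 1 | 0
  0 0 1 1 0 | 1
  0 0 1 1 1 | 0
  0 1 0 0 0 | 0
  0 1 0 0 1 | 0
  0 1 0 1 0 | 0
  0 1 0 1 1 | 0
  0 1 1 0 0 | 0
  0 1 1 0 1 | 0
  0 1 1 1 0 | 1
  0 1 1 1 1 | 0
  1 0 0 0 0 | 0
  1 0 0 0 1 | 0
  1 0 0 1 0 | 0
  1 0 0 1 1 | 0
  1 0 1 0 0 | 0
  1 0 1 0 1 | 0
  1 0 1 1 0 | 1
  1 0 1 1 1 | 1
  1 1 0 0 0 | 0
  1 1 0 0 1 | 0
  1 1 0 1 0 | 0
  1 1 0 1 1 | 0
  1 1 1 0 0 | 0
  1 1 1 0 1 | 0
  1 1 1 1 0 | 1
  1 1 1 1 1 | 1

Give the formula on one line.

  ~e = 10101010101010101010101010101010
  (~e | a) = 10101010101010101111111111111111
  (c & (~e | a)) = 00001010000010100000111100001111
  (d & (c & (~e | a))) = 00000010000000100000001100000011

(d & (c & (~e | a)))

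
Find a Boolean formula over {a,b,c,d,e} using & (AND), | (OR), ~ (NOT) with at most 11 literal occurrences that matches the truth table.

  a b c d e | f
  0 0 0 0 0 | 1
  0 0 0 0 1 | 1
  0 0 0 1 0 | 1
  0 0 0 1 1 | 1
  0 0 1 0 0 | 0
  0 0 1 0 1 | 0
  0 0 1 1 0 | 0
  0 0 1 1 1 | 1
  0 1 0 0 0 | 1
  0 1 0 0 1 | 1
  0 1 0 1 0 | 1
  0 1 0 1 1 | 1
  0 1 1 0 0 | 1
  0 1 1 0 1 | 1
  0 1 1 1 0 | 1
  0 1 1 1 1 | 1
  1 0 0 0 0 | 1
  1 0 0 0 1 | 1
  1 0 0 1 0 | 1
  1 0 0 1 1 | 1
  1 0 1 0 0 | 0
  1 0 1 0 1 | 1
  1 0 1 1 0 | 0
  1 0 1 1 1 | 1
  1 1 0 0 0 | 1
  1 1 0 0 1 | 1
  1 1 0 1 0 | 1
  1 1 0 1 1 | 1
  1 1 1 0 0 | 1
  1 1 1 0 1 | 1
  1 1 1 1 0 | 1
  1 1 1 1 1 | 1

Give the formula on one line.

(((~c & ~b) | (b | (a & (e & ~b)))) | ((d & c) & e))

  ~c = 11110000111100001111000011110000
  ~b = 11111111000000001111111100000000
  (~c & ~b) = 11110000000000001111000000000000
  (e & ~b) = 01010101000000000101010100000000
  (a & (e & ~b)) = 00000000000000000101010100000000
  (b | (a & (e & ~b))) = 00000000111111110101010111111111
  ((~c & ~b) | (b | (a & (e & ~b)))) = 11110000111111111111010111111111
  (d & c) = 00000011000000110000001100000011
  ((d & c) & e) = 00000001000000010000000100000001
  (((~c & ~b) | (b | (a & (e & ~b)))) | ((d & c) & e)) = 11110001111111111111010111111111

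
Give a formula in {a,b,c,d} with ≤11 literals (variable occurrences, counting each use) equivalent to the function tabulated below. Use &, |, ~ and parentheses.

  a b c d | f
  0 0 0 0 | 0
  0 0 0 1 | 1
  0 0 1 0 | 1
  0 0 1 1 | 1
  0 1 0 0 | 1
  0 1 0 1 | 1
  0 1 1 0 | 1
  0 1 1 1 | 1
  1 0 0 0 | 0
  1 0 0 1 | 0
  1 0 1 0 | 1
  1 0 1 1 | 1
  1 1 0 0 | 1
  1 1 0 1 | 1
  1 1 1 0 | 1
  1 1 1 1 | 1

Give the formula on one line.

  (b | c) = 0011111100111111
  ~a = 1111111100000000
  ~b = 1111000011110000
  (~a & ~b) = 1111000000000000
  (d & ~a) = 0101010100000000
  ((~a & ~b) & (d & ~a)) = 0101000000000000
  (b | ((~a & ~b) & (d & ~a))) = 0101111100001111
  ~c = 1100110011001100
  (d & ~c) = 0100010001000100
  ((b | ((~a & ~b) & (d & ~a))) & (d & ~c)) = 0100010000000100
  ((b | c) | ((b | ((~a & ~b) & (d & ~a))) & (d & ~c))) = 0111111100111111

((b | c) | ((b | ((~a & ~b) & (d & ~a))) & (d & ~c)))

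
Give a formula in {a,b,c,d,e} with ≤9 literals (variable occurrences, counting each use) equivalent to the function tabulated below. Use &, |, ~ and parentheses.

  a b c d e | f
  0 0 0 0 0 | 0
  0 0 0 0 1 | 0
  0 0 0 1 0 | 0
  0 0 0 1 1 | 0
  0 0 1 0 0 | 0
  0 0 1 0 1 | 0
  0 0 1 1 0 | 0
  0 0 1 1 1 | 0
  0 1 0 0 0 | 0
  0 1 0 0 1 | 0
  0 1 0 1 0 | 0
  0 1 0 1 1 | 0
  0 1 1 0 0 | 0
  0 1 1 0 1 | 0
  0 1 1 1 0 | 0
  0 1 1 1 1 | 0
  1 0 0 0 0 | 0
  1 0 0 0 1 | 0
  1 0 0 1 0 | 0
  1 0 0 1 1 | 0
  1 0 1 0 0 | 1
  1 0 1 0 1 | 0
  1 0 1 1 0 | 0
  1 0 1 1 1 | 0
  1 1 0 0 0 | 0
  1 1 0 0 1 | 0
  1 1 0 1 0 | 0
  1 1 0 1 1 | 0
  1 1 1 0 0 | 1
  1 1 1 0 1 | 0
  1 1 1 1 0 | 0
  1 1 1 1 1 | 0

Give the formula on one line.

  ~e = 10101010101010101010101010101010
  (d | ~e) = 10111011101110111011101110111011
  ((d | ~e) & a) = 00000000000000001011101110111011
  ~d = 11001100110011001100110011001100
  ~c = 11110000111100001111000011110000
  (~d | ~c) = 11111100111111001111110011111100
  (c & e) = 00000101000001010000010100000101
  ((~d | ~c) | (c & e)) = 11111101111111011111110111111101
  (((~d | ~c) | (c & e)) & c) = 00001101000011010000110100001101
  (~e & (((~d | ~c) | (c & e)) & c)) = 00001000000010000000100000001000
  (((d | ~e) & a) & (~e & (((~d | ~c) | (c & e)) & c))) = 00000000000000000000100000001000

(((d | ~e) & a) & (~e & (((~d | ~c) | (c & e)) & c)))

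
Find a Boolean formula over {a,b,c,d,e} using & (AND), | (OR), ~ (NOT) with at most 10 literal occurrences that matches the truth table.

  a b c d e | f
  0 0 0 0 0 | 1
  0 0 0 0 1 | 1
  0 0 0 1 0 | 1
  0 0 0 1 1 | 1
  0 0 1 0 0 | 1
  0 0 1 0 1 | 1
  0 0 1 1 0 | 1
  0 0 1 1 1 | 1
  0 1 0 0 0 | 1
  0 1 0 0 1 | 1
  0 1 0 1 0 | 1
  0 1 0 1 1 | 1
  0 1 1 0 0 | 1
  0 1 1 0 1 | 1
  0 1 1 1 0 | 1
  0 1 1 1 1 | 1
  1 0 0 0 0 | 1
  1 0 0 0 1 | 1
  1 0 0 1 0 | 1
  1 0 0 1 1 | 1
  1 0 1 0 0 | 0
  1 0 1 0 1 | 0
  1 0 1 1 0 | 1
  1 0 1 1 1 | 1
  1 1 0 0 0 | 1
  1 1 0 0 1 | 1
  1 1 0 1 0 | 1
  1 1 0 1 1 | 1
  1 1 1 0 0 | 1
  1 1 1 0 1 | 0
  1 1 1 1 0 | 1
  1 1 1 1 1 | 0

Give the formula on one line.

(((~c & a) | ((d & ~b) & a)) | ((b & ~e) | ~a))

  ~c = 11110000111100001111000011110000
  (~c & a) = 00000000000000001111000011110000
  ~b = 11111111000000001111111100000000
  (d & ~b) = 00110011000000000011001100000000
  ((d & ~b) & a) = 00000000000000000011001100000000
  ((~c & a) | ((d & ~b) & a)) = 00000000000000001111001111110000
  ~e = 10101010101010101010101010101010
  (b & ~e) = 00000000101010100000000010101010
  ~a = 11111111111111110000000000000000
  ((b & ~e) | ~a) = 11111111111111110000000010101010
  (((~c & a) | ((d & ~b) & a)) | ((b & ~e) | ~a)) = 11111111111111111111001111111010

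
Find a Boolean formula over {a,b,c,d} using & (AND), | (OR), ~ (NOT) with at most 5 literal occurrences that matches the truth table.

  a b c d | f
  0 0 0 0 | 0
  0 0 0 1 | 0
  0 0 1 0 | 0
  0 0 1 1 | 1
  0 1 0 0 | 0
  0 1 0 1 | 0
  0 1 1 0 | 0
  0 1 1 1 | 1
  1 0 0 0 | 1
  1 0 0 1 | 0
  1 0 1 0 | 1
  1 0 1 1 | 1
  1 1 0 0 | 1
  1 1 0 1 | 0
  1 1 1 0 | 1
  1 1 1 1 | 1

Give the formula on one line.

  ~d = 1010101010101010
  (~d & a) = 0000000010101010
  (d & c) = 0001000100010001
  ((~d & a) | (d & c)) = 0001000110111011

((~d & a) | (d & c))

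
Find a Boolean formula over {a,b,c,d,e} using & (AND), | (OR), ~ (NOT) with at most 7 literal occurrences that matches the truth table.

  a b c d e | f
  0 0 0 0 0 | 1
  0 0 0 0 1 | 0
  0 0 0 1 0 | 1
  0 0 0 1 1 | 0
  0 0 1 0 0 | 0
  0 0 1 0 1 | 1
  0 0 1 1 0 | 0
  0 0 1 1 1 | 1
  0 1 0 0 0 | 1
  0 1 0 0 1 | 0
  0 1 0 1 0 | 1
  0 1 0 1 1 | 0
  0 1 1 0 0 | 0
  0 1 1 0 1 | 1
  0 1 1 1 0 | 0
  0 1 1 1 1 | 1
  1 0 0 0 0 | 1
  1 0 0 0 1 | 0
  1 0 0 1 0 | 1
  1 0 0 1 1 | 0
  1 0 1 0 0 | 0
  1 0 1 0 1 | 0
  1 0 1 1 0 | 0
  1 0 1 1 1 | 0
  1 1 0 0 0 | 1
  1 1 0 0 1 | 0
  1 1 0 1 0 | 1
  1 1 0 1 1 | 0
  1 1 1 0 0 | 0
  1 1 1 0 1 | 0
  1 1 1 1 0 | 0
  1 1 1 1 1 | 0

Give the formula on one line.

  (e & c) = 00000101000001010000010100000101
  ~e = 10101010101010101010101010101010
  ~c = 11110000111100001111000011110000
  (~e & ~c) = 10100000101000001010000010100000
  ((e & c) | (~e & ~c)) = 10100101101001011010010110100101
  ~a = 11111111111111110000000000000000
  (~a & c) = 00001111000011110000000000000000
  (~e | (~a & c)) = 10101111101011111010101010101010
  (((e & c) | (~e & ~c)) & (~e | (~a & c))) = 10100101101001011010000010100000

(((e & c) | (~e & ~c)) & (~e | (~a & c)))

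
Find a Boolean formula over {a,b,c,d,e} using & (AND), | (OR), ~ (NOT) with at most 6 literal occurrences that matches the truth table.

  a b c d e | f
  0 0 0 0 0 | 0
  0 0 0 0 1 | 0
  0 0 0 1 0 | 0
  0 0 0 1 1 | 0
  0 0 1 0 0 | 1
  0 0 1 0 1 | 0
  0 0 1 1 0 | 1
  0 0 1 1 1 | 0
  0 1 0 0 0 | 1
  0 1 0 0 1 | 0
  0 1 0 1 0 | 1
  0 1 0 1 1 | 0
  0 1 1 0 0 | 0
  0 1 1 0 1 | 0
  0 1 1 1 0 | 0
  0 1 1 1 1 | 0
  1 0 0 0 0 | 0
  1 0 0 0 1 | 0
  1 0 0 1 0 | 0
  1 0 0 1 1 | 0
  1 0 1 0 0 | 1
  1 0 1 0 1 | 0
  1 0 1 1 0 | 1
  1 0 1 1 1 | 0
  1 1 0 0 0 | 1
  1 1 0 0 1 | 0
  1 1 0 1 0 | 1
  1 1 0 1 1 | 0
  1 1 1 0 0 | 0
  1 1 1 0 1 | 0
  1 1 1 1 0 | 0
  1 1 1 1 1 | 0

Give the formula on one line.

(((~c | ~b) & ~e) & ((c | b) | e))

  ~c = 11110000111100001111000011110000
  ~b = 11111111000000001111111100000000
  (~c | ~b) = 11111111111100001111111111110000
  ~e = 10101010101010101010101010101010
  ((~c | ~b) & ~e) = 10101010101000001010101010100000
  (c | b) = 00001111111111110000111111111111
  ((c | b) | e) = 01011111111111110101111111111111
  (((~c | ~b) & ~e) & ((c | b) | e)) = 00001010101000000000101010100000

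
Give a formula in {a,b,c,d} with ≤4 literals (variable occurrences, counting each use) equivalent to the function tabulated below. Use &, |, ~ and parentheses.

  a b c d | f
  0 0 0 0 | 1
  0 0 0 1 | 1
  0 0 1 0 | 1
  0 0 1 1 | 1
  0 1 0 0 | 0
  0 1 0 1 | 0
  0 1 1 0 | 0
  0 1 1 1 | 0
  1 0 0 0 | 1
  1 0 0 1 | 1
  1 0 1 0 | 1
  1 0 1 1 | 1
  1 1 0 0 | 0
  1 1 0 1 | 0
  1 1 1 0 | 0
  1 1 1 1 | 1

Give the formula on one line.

((d & (c & a)) | ~b)

  (c & a) = 0000000000110011
  (d & (c & a)) = 0000000000010001
  ~b = 1111000011110000
  ((d & (c & a)) | ~b) = 1111000011110001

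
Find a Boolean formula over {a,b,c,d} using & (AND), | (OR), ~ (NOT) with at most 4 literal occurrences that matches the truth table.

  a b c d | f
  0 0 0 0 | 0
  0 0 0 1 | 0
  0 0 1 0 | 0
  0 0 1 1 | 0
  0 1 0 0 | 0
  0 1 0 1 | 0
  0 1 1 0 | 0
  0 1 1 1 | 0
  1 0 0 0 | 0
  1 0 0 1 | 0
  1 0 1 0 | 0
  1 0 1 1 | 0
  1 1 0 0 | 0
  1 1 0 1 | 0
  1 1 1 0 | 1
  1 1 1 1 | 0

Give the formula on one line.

  ~d = 1010101010101010
  (~d & a) = 0000000010101010
  ((~d & a) & c) = 0000000000100010
  (b & ((~d & a) & c)) = 0000000000000010

(b & ((~d & a) & c))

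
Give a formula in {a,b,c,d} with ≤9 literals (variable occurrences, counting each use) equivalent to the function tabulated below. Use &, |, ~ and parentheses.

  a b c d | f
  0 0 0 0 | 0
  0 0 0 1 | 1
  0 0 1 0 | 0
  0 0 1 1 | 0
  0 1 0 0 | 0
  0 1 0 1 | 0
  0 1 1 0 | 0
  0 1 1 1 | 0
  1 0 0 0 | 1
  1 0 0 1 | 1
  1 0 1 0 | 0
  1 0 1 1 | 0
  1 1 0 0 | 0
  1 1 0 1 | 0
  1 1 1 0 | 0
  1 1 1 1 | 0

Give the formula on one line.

  ~d = 1010101010101010
  (~d & b) = 0000101000001010
  (d | a) = 0101010111111111
  ((~d & b) | (d | a)) = 0101111111111111
  ~c = 1100110011001100
  ~b = 1111000011110000
  (~c & ~b) = 1100000011000000
  (((~d & b) | (d | a)) & (~c & ~b)) = 0100000011000000

(((~d & b) | (d | a)) & (~c & ~b))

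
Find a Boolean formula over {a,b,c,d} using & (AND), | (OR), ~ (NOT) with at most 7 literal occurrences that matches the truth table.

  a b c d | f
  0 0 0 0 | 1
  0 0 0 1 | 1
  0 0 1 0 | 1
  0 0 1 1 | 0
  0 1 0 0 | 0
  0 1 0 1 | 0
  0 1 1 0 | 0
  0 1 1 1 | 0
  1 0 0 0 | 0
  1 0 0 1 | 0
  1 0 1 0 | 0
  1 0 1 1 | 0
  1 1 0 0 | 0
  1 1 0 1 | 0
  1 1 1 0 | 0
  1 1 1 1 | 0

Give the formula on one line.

  ~d = 1010101010101010
  ~c = 1100110011001100
  (~d | ~c) = 1110111011101110
  (b | a) = 0000111111111111
  ((~d | ~c) | (b | a)) = 1110111111111111
  ~a = 1111111100000000
  ~b = 1111000011110000
  (~a & ~b) = 1111000000000000
  (((~d | ~c) | (b | a)) & (~a & ~b)) = 1110000000000000

(((~d | ~c) | (b | a)) & (~a & ~b))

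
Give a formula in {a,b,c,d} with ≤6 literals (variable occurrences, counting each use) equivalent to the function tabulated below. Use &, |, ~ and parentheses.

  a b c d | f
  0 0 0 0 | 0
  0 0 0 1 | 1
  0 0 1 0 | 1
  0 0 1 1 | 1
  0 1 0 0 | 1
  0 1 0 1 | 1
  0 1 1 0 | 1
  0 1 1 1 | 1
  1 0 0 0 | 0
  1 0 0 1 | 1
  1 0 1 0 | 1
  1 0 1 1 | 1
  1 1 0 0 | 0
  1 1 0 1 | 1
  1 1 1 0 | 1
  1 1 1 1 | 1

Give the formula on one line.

  ~a = 1111111100000000
  (~a & b) = 0000111100000000
  (d | c) = 0111011101110111
  ((~a & b) | (d | c)) = 0111111101110111

((~a & b) | (d | c))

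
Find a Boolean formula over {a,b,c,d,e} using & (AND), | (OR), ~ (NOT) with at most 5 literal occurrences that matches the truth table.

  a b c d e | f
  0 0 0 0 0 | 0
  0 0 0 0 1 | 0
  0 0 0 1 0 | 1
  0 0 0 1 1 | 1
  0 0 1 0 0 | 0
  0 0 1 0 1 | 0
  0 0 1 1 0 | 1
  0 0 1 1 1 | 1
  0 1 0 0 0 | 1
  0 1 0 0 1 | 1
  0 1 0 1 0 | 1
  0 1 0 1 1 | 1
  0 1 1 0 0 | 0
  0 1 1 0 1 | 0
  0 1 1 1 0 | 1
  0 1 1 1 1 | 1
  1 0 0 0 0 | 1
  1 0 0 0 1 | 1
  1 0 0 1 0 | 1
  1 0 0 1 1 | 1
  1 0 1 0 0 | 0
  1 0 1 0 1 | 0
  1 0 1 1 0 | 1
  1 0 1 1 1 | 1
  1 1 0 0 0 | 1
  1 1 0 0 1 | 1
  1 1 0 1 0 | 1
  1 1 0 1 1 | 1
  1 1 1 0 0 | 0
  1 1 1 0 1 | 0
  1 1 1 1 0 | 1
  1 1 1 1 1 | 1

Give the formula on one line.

(((a | b) & ~c) | d)

  (a | b) = 00000000111111111111111111111111
  ~c = 11110000111100001111000011110000
  ((a | b) & ~c) = 00000000111100001111000011110000
  (((a | b) & ~c) | d) = 00110011111100111111001111110011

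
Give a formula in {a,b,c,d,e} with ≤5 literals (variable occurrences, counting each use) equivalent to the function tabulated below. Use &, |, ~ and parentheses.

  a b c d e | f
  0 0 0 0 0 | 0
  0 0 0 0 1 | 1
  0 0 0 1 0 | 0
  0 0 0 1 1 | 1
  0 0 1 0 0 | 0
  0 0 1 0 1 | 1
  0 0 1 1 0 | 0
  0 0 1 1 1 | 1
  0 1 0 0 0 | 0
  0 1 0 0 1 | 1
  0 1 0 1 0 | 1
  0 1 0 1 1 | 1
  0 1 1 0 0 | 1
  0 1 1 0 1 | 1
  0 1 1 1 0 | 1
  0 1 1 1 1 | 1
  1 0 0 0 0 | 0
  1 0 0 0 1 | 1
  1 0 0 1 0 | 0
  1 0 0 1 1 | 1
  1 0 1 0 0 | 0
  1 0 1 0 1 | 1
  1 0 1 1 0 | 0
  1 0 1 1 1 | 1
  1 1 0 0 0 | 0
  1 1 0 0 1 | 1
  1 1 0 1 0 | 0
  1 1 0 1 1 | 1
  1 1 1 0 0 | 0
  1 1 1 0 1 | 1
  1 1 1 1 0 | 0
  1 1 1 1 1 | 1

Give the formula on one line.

  (c | d) = 00111111001111110011111100111111
  ~a = 11111111111111110000000000000000
  ((c | d) & ~a) = 00111111001111110000000000000000
  (((c | d) & ~a) & b) = 00000000001111110000000000000000
  (e | (((c | d) & ~a) & b)) = 01010101011111110101010101010101

(e | (((c | d) & ~a) & b))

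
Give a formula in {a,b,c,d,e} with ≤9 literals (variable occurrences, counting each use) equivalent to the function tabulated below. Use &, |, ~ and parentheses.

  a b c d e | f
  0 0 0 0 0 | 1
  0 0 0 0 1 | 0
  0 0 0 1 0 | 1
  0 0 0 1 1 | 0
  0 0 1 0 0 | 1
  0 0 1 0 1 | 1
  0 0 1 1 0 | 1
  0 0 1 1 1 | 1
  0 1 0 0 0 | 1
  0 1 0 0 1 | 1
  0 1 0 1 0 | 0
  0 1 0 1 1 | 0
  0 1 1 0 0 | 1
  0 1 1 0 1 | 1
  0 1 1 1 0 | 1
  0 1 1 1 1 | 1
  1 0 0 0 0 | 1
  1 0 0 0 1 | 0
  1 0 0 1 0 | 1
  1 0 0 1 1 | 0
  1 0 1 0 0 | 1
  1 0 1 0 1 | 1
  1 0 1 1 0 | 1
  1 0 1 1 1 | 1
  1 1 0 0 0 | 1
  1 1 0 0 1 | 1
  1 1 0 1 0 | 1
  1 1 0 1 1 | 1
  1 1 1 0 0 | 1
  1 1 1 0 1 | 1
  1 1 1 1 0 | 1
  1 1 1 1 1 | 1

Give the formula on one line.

((~e & ((a | e) | ~b)) | (c | ((~d | a) & b)))

  ~e = 10101010101010101010101010101010
  (a | e) = 01010101010101011111111111111111
  ~b = 11111111000000001111111100000000
  ((a | e) | ~b) = 11111111010101011111111111111111
  (~e & ((a | e) | ~b)) = 10101010000000001010101010101010
  ~d = 11001100110011001100110011001100
  (~d | a) = 11001100110011001111111111111111
  ((~d | a) & b) = 00000000110011000000000011111111
  (c | ((~d | a) & b)) = 00001111110011110000111111111111
  ((~e & ((a | e) | ~b)) | (c | ((~d | a) & b))) = 10101111110011111010111111111111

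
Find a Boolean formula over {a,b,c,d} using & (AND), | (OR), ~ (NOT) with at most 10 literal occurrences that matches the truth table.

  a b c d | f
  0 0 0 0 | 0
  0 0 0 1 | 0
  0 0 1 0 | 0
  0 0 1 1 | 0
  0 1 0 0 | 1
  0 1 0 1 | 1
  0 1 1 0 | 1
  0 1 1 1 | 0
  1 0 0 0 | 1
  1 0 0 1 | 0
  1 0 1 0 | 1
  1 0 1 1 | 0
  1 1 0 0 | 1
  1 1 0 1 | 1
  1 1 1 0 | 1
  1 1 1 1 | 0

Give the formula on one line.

  (d & c) = 0001000100010001
  ~d = 1010101010101010
  ((d & c) | ~d) = 1011101110111011
  (((d & c) | ~d) | b) = 1011111110111111
  ~c = 1100110011001100
  (~d | ~c) = 1110111011101110
  (a | b) = 0000111111111111
  ((~d | ~c) & (a | b)) = 0000111011101110
  ((((d & c) | ~d) | b) & ((~d | ~c) & (a | b))) = 0000111010101110

((((d & c) | ~d) | b) & ((~d | ~c) & (a | b)))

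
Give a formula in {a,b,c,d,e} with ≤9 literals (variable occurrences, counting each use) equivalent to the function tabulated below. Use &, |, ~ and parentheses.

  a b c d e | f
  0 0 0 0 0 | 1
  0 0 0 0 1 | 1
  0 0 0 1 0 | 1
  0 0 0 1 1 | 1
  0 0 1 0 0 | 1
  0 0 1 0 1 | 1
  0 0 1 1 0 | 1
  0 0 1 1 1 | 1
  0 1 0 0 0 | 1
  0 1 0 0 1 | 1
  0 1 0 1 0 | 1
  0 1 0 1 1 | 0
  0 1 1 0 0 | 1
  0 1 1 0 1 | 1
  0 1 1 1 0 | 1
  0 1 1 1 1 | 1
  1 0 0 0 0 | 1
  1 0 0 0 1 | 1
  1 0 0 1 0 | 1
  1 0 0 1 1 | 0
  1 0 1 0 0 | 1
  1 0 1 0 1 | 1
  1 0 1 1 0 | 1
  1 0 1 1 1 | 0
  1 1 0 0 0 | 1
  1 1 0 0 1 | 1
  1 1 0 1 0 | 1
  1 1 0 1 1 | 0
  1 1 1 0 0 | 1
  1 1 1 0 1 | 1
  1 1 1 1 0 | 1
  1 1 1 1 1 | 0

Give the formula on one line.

  ~a = 11111111111111110000000000000000
  ~b = 11111111000000001111111100000000
  (c | ~b) = 11111111000011111111111100001111
  (~a & (c | ~b)) = 11111111000011110000000000000000
  ~c = 11110000111100001111000011110000
  (a | ~c) = 11110000111100001111111111111111
  ~e = 10101010101010101010101010101010
  ((a | ~c) & ~e) = 10100000101000001010101010101010
  ~d = 11001100110011001100110011001100
  (e & ~d) = 01000100010001000100010001000100
  (((a | ~c) & ~e) | (e & ~d)) = 11100100111001001110111011101110
  ((~a & (c | ~b)) | (((a | ~c) & ~e) | (e & ~d))) = 11111111111011111110111011101110

((~a & (c | ~b)) | (((a | ~c) & ~e) | (e & ~d)))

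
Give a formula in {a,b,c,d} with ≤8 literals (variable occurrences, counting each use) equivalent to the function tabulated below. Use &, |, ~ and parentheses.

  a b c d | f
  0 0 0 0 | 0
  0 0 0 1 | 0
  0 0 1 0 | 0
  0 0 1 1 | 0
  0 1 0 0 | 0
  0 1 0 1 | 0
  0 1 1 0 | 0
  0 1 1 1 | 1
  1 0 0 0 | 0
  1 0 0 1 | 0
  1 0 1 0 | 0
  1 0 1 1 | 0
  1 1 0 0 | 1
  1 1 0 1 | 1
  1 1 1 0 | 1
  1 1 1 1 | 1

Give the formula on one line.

  (b & a) = 0000000000001111
  ~a = 1111111100000000
  (~a & c) = 0011001100000000
  ((~a & c) & d) = 0001000100000000
  ((b & a) | ((~a & c) & d)) = 0001000100001111
  ~c = 1100110011001100
  (a | ~c) = 1100110011111111
  ((a | ~c) | b) = 1100111111111111
  (((b & a) | ((~a & c) & d)) & ((a | ~c) | b)) = 0000000100001111

(((b & a) | ((~a & c) & d)) & ((a | ~c) | b))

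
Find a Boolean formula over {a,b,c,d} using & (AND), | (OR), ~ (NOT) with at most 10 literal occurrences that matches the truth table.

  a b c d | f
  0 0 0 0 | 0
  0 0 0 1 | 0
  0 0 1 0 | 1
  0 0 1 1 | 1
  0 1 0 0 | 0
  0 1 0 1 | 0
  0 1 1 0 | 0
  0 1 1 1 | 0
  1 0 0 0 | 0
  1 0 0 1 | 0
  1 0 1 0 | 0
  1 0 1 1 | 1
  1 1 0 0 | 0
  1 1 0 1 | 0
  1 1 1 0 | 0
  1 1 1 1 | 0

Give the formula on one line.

(((d | ~a) & ~b) & ((d | ~b) & (b | c)))

  ~a = 1111111100000000
  (d | ~a) = 1111111101010101
  ~b = 1111000011110000
  ((d | ~a) & ~b) = 1111000001010000
  (d | ~b) = 1111010111110101
  (b | c) = 0011111100111111
  ((d | ~b) & (b | c)) = 0011010100110101
  (((d | ~a) & ~b) & ((d | ~b) & (b | c))) = 0011000000010000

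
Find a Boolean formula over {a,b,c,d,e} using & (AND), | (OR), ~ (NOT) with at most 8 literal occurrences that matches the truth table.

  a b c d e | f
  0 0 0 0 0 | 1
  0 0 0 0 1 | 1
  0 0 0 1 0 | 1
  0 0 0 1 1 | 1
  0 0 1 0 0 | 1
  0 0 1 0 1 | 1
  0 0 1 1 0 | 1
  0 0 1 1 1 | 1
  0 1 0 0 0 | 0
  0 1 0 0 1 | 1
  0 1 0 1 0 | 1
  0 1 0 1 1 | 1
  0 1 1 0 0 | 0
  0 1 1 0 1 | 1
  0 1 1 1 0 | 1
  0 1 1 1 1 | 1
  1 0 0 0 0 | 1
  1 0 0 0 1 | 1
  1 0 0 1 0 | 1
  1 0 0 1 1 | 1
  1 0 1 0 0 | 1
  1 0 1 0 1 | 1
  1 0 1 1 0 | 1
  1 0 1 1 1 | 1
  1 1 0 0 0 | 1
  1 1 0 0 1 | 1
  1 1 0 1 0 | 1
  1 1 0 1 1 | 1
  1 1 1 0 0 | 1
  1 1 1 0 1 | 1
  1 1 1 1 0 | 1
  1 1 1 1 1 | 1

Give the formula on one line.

((~b | (e & d)) | (e | (d | (a & ~d))))

  ~b = 11111111000000001111111100000000
  (e & d) = 00010001000100010001000100010001
  (~b | (e & d)) = 11111111000100011111111100010001
  ~d = 11001100110011001100110011001100
  (a & ~d) = 00000000000000001100110011001100
  (d | (a & ~d)) = 00110011001100111111111111111111
  (e | (d | (a & ~d))) = 01110111011101111111111111111111
  ((~b | (e & d)) | (e | (d | (a & ~d)))) = 11111111011101111111111111111111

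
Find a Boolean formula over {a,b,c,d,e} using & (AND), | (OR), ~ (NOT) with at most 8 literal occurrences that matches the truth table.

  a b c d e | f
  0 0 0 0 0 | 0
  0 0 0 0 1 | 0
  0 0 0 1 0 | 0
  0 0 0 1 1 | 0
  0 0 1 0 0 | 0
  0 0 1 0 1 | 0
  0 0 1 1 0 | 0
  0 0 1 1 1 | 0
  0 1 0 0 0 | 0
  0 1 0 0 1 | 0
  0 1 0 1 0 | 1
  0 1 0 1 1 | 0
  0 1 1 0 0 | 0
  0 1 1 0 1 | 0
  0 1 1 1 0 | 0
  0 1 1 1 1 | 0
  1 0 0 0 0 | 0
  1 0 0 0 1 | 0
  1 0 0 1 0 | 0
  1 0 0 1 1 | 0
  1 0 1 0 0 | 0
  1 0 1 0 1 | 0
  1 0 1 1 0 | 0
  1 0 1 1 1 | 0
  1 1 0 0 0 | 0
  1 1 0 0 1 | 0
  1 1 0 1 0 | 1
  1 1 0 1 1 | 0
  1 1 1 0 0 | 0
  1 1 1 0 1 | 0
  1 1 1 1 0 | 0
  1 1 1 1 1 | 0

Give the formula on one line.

  ~c = 11110000111100001111000011110000
  (b & ~c) = 00000000111100000000000011110000
  ~e = 10101010101010101010101010101010
  (d & ~e) = 00100010001000100010001000100010
  ~b = 11111111000000001111111100000000
  (d & ~b) = 00110011000000000011001100000000
  ((d & ~b) | ~c) = 11110011111100001111001111110000
  (a | ((d & ~b) | ~c)) = 11110011111100001111111111111111
  ((d & ~e) & (a | ((d & ~b) | ~c))) = 00100010001000000010001000100010
  ((b & ~c) & ((d & ~e) & (a | ((d & ~b) | ~c)))) = 00000000001000000000000000100000

((b & ~c) & ((d & ~e) & (a | ((d & ~b) | ~c))))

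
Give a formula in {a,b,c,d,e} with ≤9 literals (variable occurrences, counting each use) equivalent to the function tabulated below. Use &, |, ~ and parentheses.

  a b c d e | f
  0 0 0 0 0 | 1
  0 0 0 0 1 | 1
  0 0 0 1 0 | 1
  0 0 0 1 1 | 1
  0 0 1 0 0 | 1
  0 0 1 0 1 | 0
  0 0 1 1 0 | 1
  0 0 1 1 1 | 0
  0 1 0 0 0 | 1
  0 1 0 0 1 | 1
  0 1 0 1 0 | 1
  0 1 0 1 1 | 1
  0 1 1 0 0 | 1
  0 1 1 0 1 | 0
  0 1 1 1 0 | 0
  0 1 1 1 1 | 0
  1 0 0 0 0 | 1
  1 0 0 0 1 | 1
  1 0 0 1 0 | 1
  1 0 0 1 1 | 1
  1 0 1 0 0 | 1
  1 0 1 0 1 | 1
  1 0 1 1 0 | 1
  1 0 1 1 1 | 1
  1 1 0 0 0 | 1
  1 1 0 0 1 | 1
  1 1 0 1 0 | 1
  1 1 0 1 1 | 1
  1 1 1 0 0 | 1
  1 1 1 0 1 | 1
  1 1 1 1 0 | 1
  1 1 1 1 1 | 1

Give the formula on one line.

((((~b | ~d) & ~e) | (~c & ~a)) | a)

  ~b = 11111111000000001111111100000000
  ~d = 11001100110011001100110011001100
  (~b | ~d) = 11111111110011001111111111001100
  ~e = 10101010101010101010101010101010
  ((~b | ~d) & ~e) = 10101010100010001010101010001000
  ~c = 11110000111100001111000011110000
  ~a = 11111111111111110000000000000000
  (~c & ~a) = 11110000111100000000000000000000
  (((~b | ~d) & ~e) | (~c & ~a)) = 11111010111110001010101010001000
  ((((~b | ~d) & ~e) | (~c & ~a)) | a) = 11111010111110001111111111111111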